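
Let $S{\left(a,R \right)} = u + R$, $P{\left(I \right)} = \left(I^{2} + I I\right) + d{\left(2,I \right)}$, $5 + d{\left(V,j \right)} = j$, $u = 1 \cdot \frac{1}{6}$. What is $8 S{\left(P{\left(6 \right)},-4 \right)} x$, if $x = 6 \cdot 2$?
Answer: $-368$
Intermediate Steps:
$u = \frac{1}{6}$ ($u = 1 \cdot \frac{1}{6} = \frac{1}{6} \approx 0.16667$)
$d{\left(V,j \right)} = -5 + j$
$P{\left(I \right)} = -5 + I + 2 I^{2}$ ($P{\left(I \right)} = \left(I^{2} + I I\right) + \left(-5 + I\right) = \left(I^{2} + I^{2}\right) + \left(-5 + I\right) = 2 I^{2} + \left(-5 + I\right) = -5 + I + 2 I^{2}$)
$S{\left(a,R \right)} = \frac{1}{6} + R$
$x = 12$
$8 S{\left(P{\left(6 \right)},-4 \right)} x = 8 \left(\frac{1}{6} - 4\right) 12 = 8 \left(- \frac{23}{6}\right) 12 = \left(- \frac{92}{3}\right) 12 = -368$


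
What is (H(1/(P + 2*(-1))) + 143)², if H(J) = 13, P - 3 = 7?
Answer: 24336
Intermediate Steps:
P = 10 (P = 3 + 7 = 10)
(H(1/(P + 2*(-1))) + 143)² = (13 + 143)² = 156² = 24336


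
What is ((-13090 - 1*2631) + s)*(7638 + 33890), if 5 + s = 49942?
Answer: 1420922048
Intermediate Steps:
s = 49937 (s = -5 + 49942 = 49937)
((-13090 - 1*2631) + s)*(7638 + 33890) = ((-13090 - 1*2631) + 49937)*(7638 + 33890) = ((-13090 - 2631) + 49937)*41528 = (-15721 + 49937)*41528 = 34216*41528 = 1420922048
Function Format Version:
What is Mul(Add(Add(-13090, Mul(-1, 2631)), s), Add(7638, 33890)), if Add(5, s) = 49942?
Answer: 1420922048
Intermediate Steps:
s = 49937 (s = Add(-5, 49942) = 49937)
Mul(Add(Add(-13090, Mul(-1, 2631)), s), Add(7638, 33890)) = Mul(Add(Add(-13090, Mul(-1, 2631)), 49937), Add(7638, 33890)) = Mul(Add(Add(-13090, -2631), 49937), 41528) = Mul(Add(-15721, 49937), 41528) = Mul(34216, 41528) = 1420922048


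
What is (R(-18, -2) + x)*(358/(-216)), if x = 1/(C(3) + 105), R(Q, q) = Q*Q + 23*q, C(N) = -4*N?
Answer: -4628045/10044 ≈ -460.78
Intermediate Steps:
R(Q, q) = Q² + 23*q
x = 1/93 (x = 1/(-4*3 + 105) = 1/(-12 + 105) = 1/93 ≈ 0.010753)
(R(-18, -2) + x)*(358/(-216)) = (((-18)² + 23*(-2)) + 1/93)*(358/(-216)) = ((324 - 46) + 1/93)*(358*(-1/216)) = (278 + 1/93)*(-179/108) = (25855/93)*(-179/108) = -4628045/10044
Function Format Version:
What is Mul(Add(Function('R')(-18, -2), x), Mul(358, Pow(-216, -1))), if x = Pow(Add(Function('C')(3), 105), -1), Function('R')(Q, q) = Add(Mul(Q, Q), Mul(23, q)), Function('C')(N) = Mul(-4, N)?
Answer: Rational(-4628045, 10044) ≈ -460.78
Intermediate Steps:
Function('R')(Q, q) = Add(Pow(Q, 2), Mul(23, q))
x = Rational(1, 93) (x = Pow(Add(Mul(-4, 3), 105), -1) = Pow(Add(-12, 105), -1) = Pow(93, -1) = Rational(1, 93) ≈ 0.010753)
Mul(Add(Function('R')(-18, -2), x), Mul(358, Pow(-216, -1))) = Mul(Add(Add(Pow(-18, 2), Mul(23, -2)), Rational(1, 93)), Mul(358, Pow(-216, -1))) = Mul(Add(Add(324, -46), Rational(1, 93)), Mul(358, Rational(-1, 216))) = Mul(Add(278, Rational(1, 93)), Rational(-179, 108)) = Mul(Rational(25855, 93), Rational(-179, 108)) = Rational(-4628045, 10044)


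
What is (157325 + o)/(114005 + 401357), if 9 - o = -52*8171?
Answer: 291113/257681 ≈ 1.1297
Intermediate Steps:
o = 424901 (o = 9 - (-52)*8171 = 9 - 1*(-424892) = 9 + 424892 = 424901)
(157325 + o)/(114005 + 401357) = (157325 + 424901)/(114005 + 401357) = 582226/515362 = 582226*(1/515362) = 291113/257681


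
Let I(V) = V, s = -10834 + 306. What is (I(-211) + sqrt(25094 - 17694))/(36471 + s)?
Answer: -211/25943 + 10*sqrt(74)/25943 ≈ -0.0048174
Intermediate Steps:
s = -10528
(I(-211) + sqrt(25094 - 17694))/(36471 + s) = (-211 + sqrt(25094 - 17694))/(36471 - 10528) = (-211 + sqrt(7400))/25943 = (-211 + 10*sqrt(74))*(1/25943) = -211/25943 + 10*sqrt(74)/25943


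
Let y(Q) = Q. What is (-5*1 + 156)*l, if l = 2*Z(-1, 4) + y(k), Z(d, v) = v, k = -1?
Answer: 1057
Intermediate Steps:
l = 7 (l = 2*4 - 1 = 8 - 1 = 7)
(-5*1 + 156)*l = (-5*1 + 156)*7 = (-5 + 156)*7 = 151*7 = 1057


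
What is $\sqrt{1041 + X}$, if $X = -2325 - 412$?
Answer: $4 i \sqrt{106} \approx 41.182 i$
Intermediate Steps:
$X = -2737$ ($X = -2325 - 412 = -2737$)
$\sqrt{1041 + X} = \sqrt{1041 - 2737} = \sqrt{-1696} = 4 i \sqrt{106}$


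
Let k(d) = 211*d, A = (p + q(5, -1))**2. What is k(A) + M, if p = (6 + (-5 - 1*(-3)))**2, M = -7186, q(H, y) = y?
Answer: 40289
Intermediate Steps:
p = 16 (p = (6 + (-5 + 3))**2 = (6 - 2)**2 = 4**2 = 16)
A = 225 (A = (16 - 1)**2 = 15**2 = 225)
k(A) + M = 211*225 - 7186 = 47475 - 7186 = 40289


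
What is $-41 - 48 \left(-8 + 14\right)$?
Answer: $-329$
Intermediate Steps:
$-41 - 48 \left(-8 + 14\right) = -41 - 288 = -329$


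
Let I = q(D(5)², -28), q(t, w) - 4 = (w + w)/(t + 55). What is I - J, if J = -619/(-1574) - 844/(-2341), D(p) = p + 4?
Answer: 177550679/62640478 ≈ 2.8344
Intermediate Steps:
D(p) = 4 + p
J = 2777535/3684734 (J = -619*(-1/1574) - 844*(-1/2341) = 619/1574 + 844/2341 = 2777535/3684734 ≈ 0.75380)
q(t, w) = 4 + 2*w/(55 + t) (q(t, w) = 4 + (w + w)/(t + 55) = 4 + (2*w)/(55 + t) = 4 + 2*w/(55 + t))
I = 61/17 (I = 2*(110 - 28 + 2*(4 + 5)²)/(55 + (4 + 5)²) = 2*(110 - 28 + 2*9²)/(55 + 9²) = 2*(110 - 28 + 2*81)/(55 + 81) = 2*(110 - 28 + 162)/136 = 2*(1/136)*244 = 61/17 ≈ 3.5882)
I - J = 61/17 - 1*2777535/3684734 = 61/17 - 2777535/3684734 = 177550679/62640478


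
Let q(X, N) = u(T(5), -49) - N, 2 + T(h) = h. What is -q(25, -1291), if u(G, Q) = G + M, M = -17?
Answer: -1277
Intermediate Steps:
T(h) = -2 + h
u(G, Q) = -17 + G (u(G, Q) = G - 17 = -17 + G)
q(X, N) = -14 - N (q(X, N) = (-17 + (-2 + 5)) - N = (-17 + 3) - N = -14 - N)
-q(25, -1291) = -(-14 - 1*(-1291)) = -(-14 + 1291) = -1*1277 = -1277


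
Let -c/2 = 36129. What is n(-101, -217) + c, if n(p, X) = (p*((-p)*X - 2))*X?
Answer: -480470981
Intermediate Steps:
c = -72258 (c = -2*36129 = -72258)
n(p, X) = X*p*(-2 - X*p) (n(p, X) = (p*(-X*p - 2))*X = (p*(-2 - X*p))*X = X*p*(-2 - X*p))
n(-101, -217) + c = -1*(-217)*(-101)*(2 - 217*(-101)) - 72258 = -1*(-217)*(-101)*(2 + 21917) - 72258 = -1*(-217)*(-101)*21919 - 72258 = -480398723 - 72258 = -480470981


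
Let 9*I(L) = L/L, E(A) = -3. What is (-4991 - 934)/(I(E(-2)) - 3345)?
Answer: 53325/30104 ≈ 1.7714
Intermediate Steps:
I(L) = 1/9 (I(L) = (L/L)/9 = (1/9)*1 = 1/9)
(-4991 - 934)/(I(E(-2)) - 3345) = (-4991 - 934)/(1/9 - 3345) = -5925/(-30104/9) = -5925*(-9/30104) = 53325/30104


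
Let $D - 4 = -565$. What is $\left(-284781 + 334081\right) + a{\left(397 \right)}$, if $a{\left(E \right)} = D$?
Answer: $48739$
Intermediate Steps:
$D = -561$ ($D = 4 - 565 = -561$)
$a{\left(E \right)} = -561$
$\left(-284781 + 334081\right) + a{\left(397 \right)} = \left(-284781 + 334081\right) - 561 = 49300 - 561 = 48739$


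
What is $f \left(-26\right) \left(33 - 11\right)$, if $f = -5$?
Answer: $2860$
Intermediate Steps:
$f \left(-26\right) \left(33 - 11\right) = \left(-5\right) \left(-26\right) \left(33 - 11\right) = 130 \cdot 22 = 2860$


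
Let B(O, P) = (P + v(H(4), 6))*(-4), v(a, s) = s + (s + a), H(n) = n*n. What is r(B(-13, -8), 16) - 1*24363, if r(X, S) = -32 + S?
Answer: -24379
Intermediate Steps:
H(n) = n²
v(a, s) = a + 2*s (v(a, s) = s + (a + s) = a + 2*s)
B(O, P) = -112 - 4*P (B(O, P) = (P + (4² + 2*6))*(-4) = (P + (16 + 12))*(-4) = (P + 28)*(-4) = (28 + P)*(-4) = -112 - 4*P)
r(B(-13, -8), 16) - 1*24363 = (-32 + 16) - 1*24363 = -16 - 24363 = -24379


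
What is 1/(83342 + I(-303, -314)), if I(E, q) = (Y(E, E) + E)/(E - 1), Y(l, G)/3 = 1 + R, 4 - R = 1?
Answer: 304/25336259 ≈ 1.1999e-5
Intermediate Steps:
R = 3 (R = 4 - 1*1 = 4 - 1 = 3)
Y(l, G) = 12 (Y(l, G) = 3*(1 + 3) = 3*4 = 12)
I(E, q) = (12 + E)/(-1 + E) (I(E, q) = (12 + E)/(E - 1) = (12 + E)/(-1 + E))
1/(83342 + I(-303, -314)) = 1/(83342 + (12 - 303)/(-1 - 303)) = 1/(83342 - 291/(-304)) = 1/(83342 - 1/304*(-291)) = 1/(83342 + 291/304) = 1/(25336259/304) = 304/25336259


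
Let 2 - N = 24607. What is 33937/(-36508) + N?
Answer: -898313277/36508 ≈ -24606.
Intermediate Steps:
N = -24605 (N = 2 - 1*24607 = 2 - 24607 = -24605)
33937/(-36508) + N = 33937/(-36508) - 24605 = 33937*(-1/36508) - 24605 = -33937/36508 - 24605 = -898313277/36508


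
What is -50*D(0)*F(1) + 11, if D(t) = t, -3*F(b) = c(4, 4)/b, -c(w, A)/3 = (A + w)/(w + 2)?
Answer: 11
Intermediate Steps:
c(w, A) = -3*(A + w)/(2 + w) (c(w, A) = -3*(A + w)/(w + 2) = -3*(A + w)/(2 + w))
F(b) = 4/(3*b) (F(b) = -3*(-1*4 - 1*4)/(2 + 4)/(3*b) = -3*(-4 - 4)/6/(3*b) = -3*(⅙)*(-8)/(3*b) = -(-4)/(3*b) = 4/(3*b))
-50*D(0)*F(1) + 11 = -0*(4/3)/1 + 11 = -0*(4/3)*1 + 11 = -0*4/3 + 11 = -50*0 + 11 = 0 + 11 = 11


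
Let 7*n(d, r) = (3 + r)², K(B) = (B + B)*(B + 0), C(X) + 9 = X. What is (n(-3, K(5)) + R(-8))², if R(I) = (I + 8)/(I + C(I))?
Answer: 7890481/49 ≈ 1.6103e+5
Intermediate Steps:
C(X) = -9 + X
K(B) = 2*B² (K(B) = (2*B)*B = 2*B²)
n(d, r) = (3 + r)²/7
R(I) = (8 + I)/(-9 + 2*I) (R(I) = (I + 8)/(I + (-9 + I)) = (8 + I)/(-9 + 2*I))
(n(-3, K(5)) + R(-8))² = ((3 + 2*5²)²/7 + (8 - 8)/(-9 + 2*(-8)))² = ((3 + 2*25)²/7 + 0/(-9 - 16))² = ((3 + 50)²/7 + 0/(-25))² = ((⅐)*53² - 1/25*0)² = ((⅐)*2809 + 0)² = (2809/7 + 0)² = (2809/7)² = 7890481/49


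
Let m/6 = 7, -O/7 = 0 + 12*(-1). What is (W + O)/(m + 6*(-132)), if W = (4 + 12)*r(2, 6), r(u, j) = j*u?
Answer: -46/125 ≈ -0.36800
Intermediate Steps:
O = 84 (O = -7*(0 + 12*(-1)) = -7*(0 - 12) = -7*(-12) = 84)
W = 192 (W = (4 + 12)*(6*2) = 16*12 = 192)
m = 42 (m = 6*7 = 42)
(W + O)/(m + 6*(-132)) = (192 + 84)/(42 + 6*(-132)) = 276/(42 - 792) = 276/(-750) = 276*(-1/750) = -46/125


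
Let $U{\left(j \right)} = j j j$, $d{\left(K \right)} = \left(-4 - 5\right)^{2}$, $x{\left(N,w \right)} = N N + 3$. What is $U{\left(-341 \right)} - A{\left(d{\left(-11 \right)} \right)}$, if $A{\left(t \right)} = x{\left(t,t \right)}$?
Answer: $-39658385$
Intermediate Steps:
$x{\left(N,w \right)} = 3 + N^{2}$ ($x{\left(N,w \right)} = N^{2} + 3 = 3 + N^{2}$)
$d{\left(K \right)} = 81$ ($d{\left(K \right)} = \left(-9\right)^{2} = 81$)
$U{\left(j \right)} = j^{3}$ ($U{\left(j \right)} = j^{2} j = j^{3}$)
$A{\left(t \right)} = 3 + t^{2}$
$U{\left(-341 \right)} - A{\left(d{\left(-11 \right)} \right)} = \left(-341\right)^{3} - \left(3 + 81^{2}\right) = -39651821 - \left(3 + 6561\right) = -39651821 - 6564 = -39658385$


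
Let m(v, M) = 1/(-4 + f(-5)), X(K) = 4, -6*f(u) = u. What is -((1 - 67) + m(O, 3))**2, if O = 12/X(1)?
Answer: -1587600/361 ≈ -4397.8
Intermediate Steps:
f(u) = -u/6
O = 3 (O = 12/4 = 12*(1/4) = 3)
m(v, M) = -6/19 (m(v, M) = 1/(-4 - 1/6*(-5)) = 1/(-4 + 5/6) = 1/(-19/6) = -6/19)
-((1 - 67) + m(O, 3))**2 = -((1 - 67) - 6/19)**2 = -(-66 - 6/19)**2 = -(-1260/19)**2 = -1*1587600/361 = -1587600/361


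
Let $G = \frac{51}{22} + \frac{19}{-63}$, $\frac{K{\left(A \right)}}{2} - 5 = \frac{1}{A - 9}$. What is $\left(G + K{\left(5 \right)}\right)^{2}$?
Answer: $\frac{63696361}{480249} \approx 132.63$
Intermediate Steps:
$K{\left(A \right)} = 10 + \frac{2}{-9 + A}$ ($K{\left(A \right)} = 10 + \frac{2}{A - 9} = 10 + \frac{2}{-9 + A}$)
$G = \frac{2795}{1386}$ ($G = 51 \cdot \frac{1}{22} + 19 \left(- \frac{1}{63}\right) = \frac{51}{22} - \frac{19}{63} = \frac{2795}{1386} \approx 2.0166$)
$\left(G + K{\left(5 \right)}\right)^{2} = \left(\frac{2795}{1386} + \frac{2 \left(-44 + 5 \cdot 5\right)}{-9 + 5}\right)^{2} = \left(\frac{2795}{1386} + \frac{2 \left(-44 + 25\right)}{-4}\right)^{2} = \left(\frac{2795}{1386} + 2 \left(- \frac{1}{4}\right) \left(-19\right)\right)^{2} = \left(\frac{2795}{1386} + \frac{19}{2}\right)^{2} = \left(\frac{7981}{693}\right)^{2} = \frac{63696361}{480249}$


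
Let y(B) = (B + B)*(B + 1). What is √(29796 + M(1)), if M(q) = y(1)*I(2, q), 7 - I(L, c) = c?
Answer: 2*√7455 ≈ 172.68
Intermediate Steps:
y(B) = 2*B*(1 + B) (y(B) = (2*B)*(1 + B) = 2*B*(1 + B))
I(L, c) = 7 - c
M(q) = 28 - 4*q (M(q) = (2*1*(1 + 1))*(7 - q) = (2*1*2)*(7 - q) = 4*(7 - q) = 28 - 4*q)
√(29796 + M(1)) = √(29796 + (28 - 4*1)) = √(29796 + (28 - 4)) = √(29796 + 24) = √29820 = 2*√7455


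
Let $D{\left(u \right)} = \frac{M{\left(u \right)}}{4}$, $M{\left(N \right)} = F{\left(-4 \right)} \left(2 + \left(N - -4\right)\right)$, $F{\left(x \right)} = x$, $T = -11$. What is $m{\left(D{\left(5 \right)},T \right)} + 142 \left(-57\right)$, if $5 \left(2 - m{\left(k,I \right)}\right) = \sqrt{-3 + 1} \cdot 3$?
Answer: $-8092 - \frac{3 i \sqrt{2}}{5} \approx -8092.0 - 0.84853 i$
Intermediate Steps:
$M{\left(N \right)} = -24 - 4 N$ ($M{\left(N \right)} = - 4 \left(2 + \left(N - -4\right)\right) = - 4 \left(2 + \left(N + 4\right)\right) = - 4 \left(2 + \left(4 + N\right)\right) = - 4 \left(6 + N\right) = -24 - 4 N$)
$D{\left(u \right)} = -6 - u$ ($D{\left(u \right)} = \frac{-24 - 4 u}{4} = \left(-24 - 4 u\right) \frac{1}{4} = -6 - u$)
$m{\left(k,I \right)} = 2 - \frac{3 i \sqrt{2}}{5}$ ($m{\left(k,I \right)} = 2 - \frac{\sqrt{-3 + 1} \cdot 3}{5} = 2 - \frac{\sqrt{-2} \cdot 3}{5} = 2 - \frac{i \sqrt{2} \cdot 3}{5} = 2 - \frac{3 i \sqrt{2}}{5}$)
$m{\left(D{\left(5 \right)},T \right)} + 142 \left(-57\right) = \left(2 - \frac{3 i \sqrt{2}}{5}\right) + 142 \left(-57\right) = \left(2 - \frac{3 i \sqrt{2}}{5}\right) - 8094 = -8092 - \frac{3 i \sqrt{2}}{5}$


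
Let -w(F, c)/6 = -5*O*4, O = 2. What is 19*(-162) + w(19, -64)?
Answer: -2838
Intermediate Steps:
w(F, c) = 240 (w(F, c) = -6*(-5*2)*4 = -(-60)*4 = -6*(-40) = 240)
19*(-162) + w(19, -64) = 19*(-162) + 240 = -3078 + 240 = -2838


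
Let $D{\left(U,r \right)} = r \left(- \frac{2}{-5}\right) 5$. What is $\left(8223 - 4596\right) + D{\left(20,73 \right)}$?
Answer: $3773$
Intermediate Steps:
$D{\left(U,r \right)} = 2 r$ ($D{\left(U,r \right)} = r \left(\left(-2\right) \left(- \frac{1}{5}\right)\right) 5 = r \frac{2}{5} \cdot 5 = \frac{2 r}{5} \cdot 5 = 2 r$)
$\left(8223 - 4596\right) + D{\left(20,73 \right)} = \left(8223 - 4596\right) + 2 \cdot 73 = 3627 + 146 = 3773$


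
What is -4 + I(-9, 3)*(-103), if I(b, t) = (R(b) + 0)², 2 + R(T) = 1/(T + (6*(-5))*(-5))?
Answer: -8212507/19881 ≈ -413.08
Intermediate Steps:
R(T) = -2 + 1/(150 + T) (R(T) = -2 + 1/(T + (6*(-5))*(-5)) = -2 + 1/(T - 30*(-5)) = -2 + 1/(T + 150) = -2 + 1/(150 + T))
I(b, t) = (-299 - 2*b)²/(150 + b)² (I(b, t) = ((-299 - 2*b)/(150 + b) + 0)² = ((-299 - 2*b)/(150 + b))² = (-299 - 2*b)²/(150 + b)²)
-4 + I(-9, 3)*(-103) = -4 + ((299 + 2*(-9))²/(150 - 9)²)*(-103) = -4 + ((299 - 18)²/141²)*(-103) = -4 + ((1/19881)*281²)*(-103) = -4 + ((1/19881)*78961)*(-103) = -4 + (78961/19881)*(-103) = -4 - 8132983/19881 = -8212507/19881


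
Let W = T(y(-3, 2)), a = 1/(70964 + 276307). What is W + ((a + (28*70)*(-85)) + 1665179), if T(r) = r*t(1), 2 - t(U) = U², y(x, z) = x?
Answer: 520411986097/347271 ≈ 1.4986e+6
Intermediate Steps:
t(U) = 2 - U²
a = 1/347271 ≈ 2.8796e-6
T(r) = r (T(r) = r*(2 - 1*1²) = r*(2 - 1*1) = r*(2 - 1) = r*1 = r)
W = -3
W + ((a + (28*70)*(-85)) + 1665179) = -3 + ((1/347271 + (28*70)*(-85)) + 1665179) = -3 + ((1/347271 + 1960*(-85)) + 1665179) = -3 + ((1/347271 - 166600) + 1665179) = -3 + (-57855348599/347271 + 1665179) = -3 + 520413027910/347271 = 520411986097/347271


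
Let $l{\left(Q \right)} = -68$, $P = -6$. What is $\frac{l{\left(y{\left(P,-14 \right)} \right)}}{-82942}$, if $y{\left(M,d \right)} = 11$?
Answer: $\frac{34}{41471} \approx 0.00081985$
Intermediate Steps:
$\frac{l{\left(y{\left(P,-14 \right)} \right)}}{-82942} = - \frac{68}{-82942} = \left(-68\right) \left(- \frac{1}{82942}\right) = \frac{34}{41471}$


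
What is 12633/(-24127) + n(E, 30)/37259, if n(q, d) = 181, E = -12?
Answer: -466325960/898947893 ≈ -0.51875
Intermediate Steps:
12633/(-24127) + n(E, 30)/37259 = 12633/(-24127) + 181/37259 = 12633*(-1/24127) + 181*(1/37259) = -12633/24127 + 181/37259 = -466325960/898947893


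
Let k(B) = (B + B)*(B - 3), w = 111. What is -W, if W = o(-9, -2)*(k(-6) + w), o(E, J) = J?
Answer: 438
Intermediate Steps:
k(B) = 2*B*(-3 + B) (k(B) = (2*B)*(-3 + B) = 2*B*(-3 + B))
W = -438 (W = -2*(2*(-6)*(-3 - 6) + 111) = -2*(2*(-6)*(-9) + 111) = -2*(108 + 111) = -2*219 = -438)
-W = -1*(-438) = 438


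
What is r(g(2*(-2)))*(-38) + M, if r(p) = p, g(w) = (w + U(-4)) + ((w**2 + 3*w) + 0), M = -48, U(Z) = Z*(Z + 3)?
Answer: -200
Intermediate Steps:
U(Z) = Z*(3 + Z)
g(w) = 4 + w**2 + 4*w (g(w) = (w - 4*(3 - 4)) + ((w**2 + 3*w) + 0) = (w - 4*(-1)) + (w**2 + 3*w) = (w + 4) + (w**2 + 3*w) = (4 + w) + (w**2 + 3*w) = 4 + w**2 + 4*w)
r(g(2*(-2)))*(-38) + M = (4 + (2*(-2))**2 + 4*(2*(-2)))*(-38) - 48 = (4 + (-4)**2 + 4*(-4))*(-38) - 48 = (4 + 16 - 16)*(-38) - 48 = 4*(-38) - 48 = -152 - 48 = -200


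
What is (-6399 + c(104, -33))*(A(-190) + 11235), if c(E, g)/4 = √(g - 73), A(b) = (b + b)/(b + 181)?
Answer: -72162945 + 405980*I*√106/9 ≈ -7.2163e+7 + 4.6442e+5*I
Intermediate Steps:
A(b) = 2*b/(181 + b) (A(b) = (2*b)/(181 + b) = 2*b/(181 + b))
c(E, g) = 4*√(-73 + g) (c(E, g) = 4*√(g - 73) = 4*√(-73 + g))
(-6399 + c(104, -33))*(A(-190) + 11235) = (-6399 + 4*√(-73 - 33))*(2*(-190)/(181 - 190) + 11235) = (-6399 + 4*√(-106))*(2*(-190)/(-9) + 11235) = (-6399 + 4*(I*√106))*(2*(-190)*(-⅑) + 11235) = (-6399 + 4*I*√106)*(380/9 + 11235) = (-6399 + 4*I*√106)*(101495/9) = -72162945 + 405980*I*√106/9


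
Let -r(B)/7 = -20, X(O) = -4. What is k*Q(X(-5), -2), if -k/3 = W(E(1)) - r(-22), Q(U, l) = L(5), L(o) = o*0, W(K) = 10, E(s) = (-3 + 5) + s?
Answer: 0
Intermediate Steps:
E(s) = 2 + s
r(B) = 140 (r(B) = -7*(-20) = 140)
L(o) = 0
Q(U, l) = 0
k = 390 (k = -3*(10 - 1*140) = -3*(10 - 140) = -3*(-130) = 390)
k*Q(X(-5), -2) = 390*0 = 0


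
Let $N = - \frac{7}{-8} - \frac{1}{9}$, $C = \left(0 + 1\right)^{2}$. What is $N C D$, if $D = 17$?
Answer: $\frac{935}{72} \approx 12.986$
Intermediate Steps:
$C = 1$ ($C = 1^{2} = 1$)
$N = \frac{55}{72}$ ($N = \left(-7\right) \left(- \frac{1}{8}\right) - \frac{1}{9} = \frac{7}{8} - \frac{1}{9} = \frac{55}{72} \approx 0.76389$)
$N C D = \frac{55}{72} \cdot 1 \cdot 17 = \frac{55}{72} \cdot 17 = \frac{935}{72}$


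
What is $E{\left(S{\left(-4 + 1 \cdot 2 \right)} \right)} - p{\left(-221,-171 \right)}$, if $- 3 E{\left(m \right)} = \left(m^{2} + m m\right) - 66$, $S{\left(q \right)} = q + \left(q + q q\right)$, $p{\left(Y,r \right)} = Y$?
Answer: $243$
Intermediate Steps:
$S{\left(q \right)} = q^{2} + 2 q$ ($S{\left(q \right)} = q + \left(q + q^{2}\right) = q^{2} + 2 q$)
$E{\left(m \right)} = 22 - \frac{2 m^{2}}{3}$ ($E{\left(m \right)} = - \frac{\left(m^{2} + m m\right) - 66}{3} = - \frac{\left(m^{2} + m^{2}\right) - 66}{3} = - \frac{2 m^{2} - 66}{3} = - \frac{-66 + 2 m^{2}}{3} = 22 - \frac{2 m^{2}}{3}$)
$E{\left(S{\left(-4 + 1 \cdot 2 \right)} \right)} - p{\left(-221,-171 \right)} = \left(22 - \frac{2 \left(\left(-4 + 1 \cdot 2\right) \left(2 + \left(-4 + 1 \cdot 2\right)\right)\right)^{2}}{3}\right) - -221 = \left(22 - \frac{2 \left(\left(-4 + 2\right) \left(2 + \left(-4 + 2\right)\right)\right)^{2}}{3}\right) + 221 = \left(22 - \frac{2 \left(- 2 \left(2 - 2\right)\right)^{2}}{3}\right) + 221 = \left(22 - \frac{2 \left(\left(-2\right) 0\right)^{2}}{3}\right) + 221 = \left(22 - \frac{2 \cdot 0^{2}}{3}\right) + 221 = \left(22 - 0\right) + 221 = \left(22 + 0\right) + 221 = 22 + 221 = 243$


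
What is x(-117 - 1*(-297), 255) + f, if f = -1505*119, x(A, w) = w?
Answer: -178840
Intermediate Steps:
f = -179095
x(-117 - 1*(-297), 255) + f = 255 - 179095 = -178840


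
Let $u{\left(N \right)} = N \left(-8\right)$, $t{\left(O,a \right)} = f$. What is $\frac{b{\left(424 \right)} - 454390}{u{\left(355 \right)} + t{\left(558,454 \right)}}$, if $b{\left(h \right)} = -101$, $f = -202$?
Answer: $\frac{50499}{338} \approx 149.41$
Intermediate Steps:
$t{\left(O,a \right)} = -202$
$u{\left(N \right)} = - 8 N$
$\frac{b{\left(424 \right)} - 454390}{u{\left(355 \right)} + t{\left(558,454 \right)}} = \frac{-101 - 454390}{\left(-8\right) 355 - 202} = - \frac{454491}{-2840 - 202} = - \frac{454491}{-3042} = \left(-454491\right) \left(- \frac{1}{3042}\right) = \frac{50499}{338}$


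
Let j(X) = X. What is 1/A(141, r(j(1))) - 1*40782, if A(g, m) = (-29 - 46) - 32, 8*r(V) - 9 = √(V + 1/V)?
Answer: -4363675/107 ≈ -40782.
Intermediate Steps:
r(V) = 9/8 + √(V + 1/V)/8
A(g, m) = -107 (A(g, m) = -75 - 32 = -107)
1/A(141, r(j(1))) - 1*40782 = 1/(-107) - 1*40782 = -1/107 - 40782 = -4363675/107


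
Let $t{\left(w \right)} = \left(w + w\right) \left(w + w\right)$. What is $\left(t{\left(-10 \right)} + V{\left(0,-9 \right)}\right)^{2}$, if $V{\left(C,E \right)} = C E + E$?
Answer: $152881$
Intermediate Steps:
$V{\left(C,E \right)} = E + C E$
$t{\left(w \right)} = 4 w^{2}$ ($t{\left(w \right)} = 2 w 2 w = 4 w^{2}$)
$\left(t{\left(-10 \right)} + V{\left(0,-9 \right)}\right)^{2} = \left(4 \left(-10\right)^{2} - 9 \left(1 + 0\right)\right)^{2} = \left(4 \cdot 100 - 9\right)^{2} = \left(400 - 9\right)^{2} = 391^{2} = 152881$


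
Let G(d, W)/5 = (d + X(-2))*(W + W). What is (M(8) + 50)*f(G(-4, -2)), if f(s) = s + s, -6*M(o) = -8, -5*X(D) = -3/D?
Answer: 26488/3 ≈ 8829.3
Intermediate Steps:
X(D) = 3/(5*D) (X(D) = -(-3)/(5*D) = 3/(5*D))
M(o) = 4/3 (M(o) = -⅙*(-8) = 4/3)
G(d, W) = 10*W*(-3/10 + d) (G(d, W) = 5*((d + (⅗)/(-2))*(W + W)) = 5*((d + (⅗)*(-½))*(2*W)) = 5*((d - 3/10)*(2*W)) = 5*((-3/10 + d)*(2*W)) = 5*(2*W*(-3/10 + d)) = 10*W*(-3/10 + d))
f(s) = 2*s
(M(8) + 50)*f(G(-4, -2)) = (4/3 + 50)*(2*(-2*(-3 + 10*(-4)))) = 154*(2*(-2*(-3 - 40)))/3 = 154*(2*(-2*(-43)))/3 = 154*(2*86)/3 = (154/3)*172 = 26488/3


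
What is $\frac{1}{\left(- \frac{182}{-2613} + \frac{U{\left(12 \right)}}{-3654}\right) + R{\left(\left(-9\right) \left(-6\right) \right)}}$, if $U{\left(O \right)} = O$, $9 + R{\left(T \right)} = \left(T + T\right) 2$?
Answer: $\frac{40803}{8448929} \approx 0.0048294$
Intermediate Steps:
$R{\left(T \right)} = -9 + 4 T$ ($R{\left(T \right)} = -9 + \left(T + T\right) 2 = -9 + 2 T 2 = -9 + 4 T$)
$\frac{1}{\left(- \frac{182}{-2613} + \frac{U{\left(12 \right)}}{-3654}\right) + R{\left(\left(-9\right) \left(-6\right) \right)}} = \frac{1}{\left(- \frac{182}{-2613} + \frac{12}{-3654}\right) - \left(9 - 4 \left(\left(-9\right) \left(-6\right)\right)\right)} = \frac{1}{\left(\left(-182\right) \left(- \frac{1}{2613}\right) + 12 \left(- \frac{1}{3654}\right)\right) + \left(-9 + 4 \cdot 54\right)} = \frac{1}{\left(\frac{14}{201} - \frac{2}{609}\right) + \left(-9 + 216\right)} = \frac{1}{\frac{2708}{40803} + 207} = \frac{1}{\frac{8448929}{40803}} = \frac{40803}{8448929}$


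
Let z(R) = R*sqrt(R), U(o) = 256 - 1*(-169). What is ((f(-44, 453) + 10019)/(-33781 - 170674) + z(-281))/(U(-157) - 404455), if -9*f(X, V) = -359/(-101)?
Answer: 4553456/37544405933925 + 281*I*sqrt(281)/404030 ≈ 1.2128e-7 + 0.011659*I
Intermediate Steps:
U(o) = 425 (U(o) = 256 + 169 = 425)
f(X, V) = -359/909 (f(X, V) = -(-359)/(9*(-101)) = -(-359)*(-1)/(9*101) = -1/9*359/101 = -359/909)
z(R) = R**(3/2)
((f(-44, 453) + 10019)/(-33781 - 170674) + z(-281))/(U(-157) - 404455) = ((-359/909 + 10019)/(-33781 - 170674) + (-281)**(3/2))/(425 - 404455) = ((9106912/909)/(-204455) - 281*I*sqrt(281))/(-404030) = ((9106912/909)*(-1/204455) - 281*I*sqrt(281))*(-1/404030) = (-9106912/185849595 - 281*I*sqrt(281))*(-1/404030) = 4553456/37544405933925 + 281*I*sqrt(281)/404030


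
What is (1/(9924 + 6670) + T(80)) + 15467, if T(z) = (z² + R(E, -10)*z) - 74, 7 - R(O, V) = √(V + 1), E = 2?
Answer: 370925683/16594 - 240*I ≈ 22353.0 - 240.0*I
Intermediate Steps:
R(O, V) = 7 - √(1 + V) (R(O, V) = 7 - √(V + 1) = 7 - √(1 + V))
T(z) = -74 + z² + z*(7 - 3*I) (T(z) = (z² + (7 - √(1 - 10))*z) - 74 = (z² + (7 - √(-9))*z) - 74 = (z² + (7 - 3*I)*z) - 74 = (z² + z*(7 - 3*I)) - 74 = -74 + z² + z*(7 - 3*I))
(1/(9924 + 6670) + T(80)) + 15467 = (1/(9924 + 6670) + (-74 + 80² + 80*(7 - 3*I))) + 15467 = (1/16594 + (-74 + 6400 + (560 - 240*I))) + 15467 = (1/16594 + (6886 - 240*I)) + 15467 = (114266285/16594 - 240*I) + 15467 = 370925683/16594 - 240*I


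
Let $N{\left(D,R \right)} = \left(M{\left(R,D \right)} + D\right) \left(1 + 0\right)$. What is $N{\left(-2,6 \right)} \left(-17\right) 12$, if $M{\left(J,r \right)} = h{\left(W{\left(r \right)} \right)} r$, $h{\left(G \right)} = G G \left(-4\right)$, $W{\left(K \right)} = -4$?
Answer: $-25704$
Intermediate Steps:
$h{\left(G \right)} = - 4 G^{2}$ ($h{\left(G \right)} = G^{2} \left(-4\right) = - 4 G^{2}$)
$M{\left(J,r \right)} = - 64 r$ ($M{\left(J,r \right)} = - 4 \left(-4\right)^{2} r = \left(-4\right) 16 r = - 64 r$)
$N{\left(D,R \right)} = - 63 D$ ($N{\left(D,R \right)} = \left(- 64 D + D\right) \left(1 + 0\right) = - 63 D 1 = - 63 D$)
$N{\left(-2,6 \right)} \left(-17\right) 12 = \left(-63\right) \left(-2\right) \left(-17\right) 12 = 126 \left(-17\right) 12 = \left(-2142\right) 12 = -25704$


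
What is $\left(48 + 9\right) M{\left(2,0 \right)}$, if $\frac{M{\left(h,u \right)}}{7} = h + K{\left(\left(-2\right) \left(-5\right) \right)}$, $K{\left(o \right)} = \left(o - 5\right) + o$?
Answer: $6783$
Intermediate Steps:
$K{\left(o \right)} = -5 + 2 o$ ($K{\left(o \right)} = \left(-5 + o\right) + o = -5 + 2 o$)
$M{\left(h,u \right)} = 105 + 7 h$ ($M{\left(h,u \right)} = 7 \left(h - \left(5 - 2 \left(\left(-2\right) \left(-5\right)\right)\right)\right) = 7 \left(h + \left(-5 + 2 \cdot 10\right)\right) = 7 \left(h + \left(-5 + 20\right)\right) = 7 \left(h + 15\right) = 7 \left(15 + h\right) = 105 + 7 h$)
$\left(48 + 9\right) M{\left(2,0 \right)} = \left(48 + 9\right) \left(105 + 7 \cdot 2\right) = 57 \left(105 + 14\right) = 57 \cdot 119 = 6783$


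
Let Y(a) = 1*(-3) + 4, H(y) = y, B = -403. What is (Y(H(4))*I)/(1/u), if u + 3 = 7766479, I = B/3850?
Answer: -1564944914/1925 ≈ -8.1296e+5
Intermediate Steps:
Y(a) = 1 (Y(a) = -3 + 4 = 1)
I = -403/3850 ≈ -0.10468
u = 7766476 (u = -3 + 7766479 = 7766476)
(Y(H(4))*I)/(1/u) = (1*(-403/3850))/(1/7766476) = -403/(3850*1/7766476) = -403/3850*7766476 = -1564944914/1925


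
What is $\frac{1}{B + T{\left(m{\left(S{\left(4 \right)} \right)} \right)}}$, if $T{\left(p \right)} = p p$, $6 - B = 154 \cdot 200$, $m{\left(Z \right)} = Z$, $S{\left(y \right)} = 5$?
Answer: $- \frac{1}{30769} \approx -3.25 \cdot 10^{-5}$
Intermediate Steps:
$B = -30794$ ($B = 6 - 154 \cdot 200 = 6 - 30800 = -30794$)
$T{\left(p \right)} = p^{2}$
$\frac{1}{B + T{\left(m{\left(S{\left(4 \right)} \right)} \right)}} = \frac{1}{-30794 + 5^{2}} = \frac{1}{-30794 + 25} = \frac{1}{-30769} = - \frac{1}{30769}$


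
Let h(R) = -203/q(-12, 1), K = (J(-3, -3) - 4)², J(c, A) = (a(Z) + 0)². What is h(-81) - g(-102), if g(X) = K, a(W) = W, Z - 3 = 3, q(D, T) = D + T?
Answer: -11061/11 ≈ -1005.5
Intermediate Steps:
Z = 6 (Z = 3 + 3 = 6)
J(c, A) = 36 (J(c, A) = (6 + 0)² = 6² = 36)
K = 1024 (K = (36 - 4)² = 32² = 1024)
g(X) = 1024
h(R) = 203/11 (h(R) = -203/(-12 + 1) = -203/(-11) = -203*(-1/11) = 203/11)
h(-81) - g(-102) = 203/11 - 1*1024 = 203/11 - 1024 = -11061/11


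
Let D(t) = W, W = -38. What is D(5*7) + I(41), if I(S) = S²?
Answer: 1643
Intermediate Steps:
D(t) = -38
D(5*7) + I(41) = -38 + 41² = -38 + 1681 = 1643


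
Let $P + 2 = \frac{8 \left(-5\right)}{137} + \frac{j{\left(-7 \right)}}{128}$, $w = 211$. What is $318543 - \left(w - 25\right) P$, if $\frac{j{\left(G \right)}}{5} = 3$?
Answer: $\frac{2796531765}{8768} \approx 3.1895 \cdot 10^{5}$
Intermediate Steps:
$j{\left(G \right)} = 15$ ($j{\left(G \right)} = 5 \cdot 3 = 15$)
$P = - \frac{38137}{17536}$ ($P = -2 + \left(\frac{8 \left(-5\right)}{137} + \frac{15}{128}\right) = -2 + \left(\left(-40\right) \frac{1}{137} + 15 \cdot \frac{1}{128}\right) = -2 + \left(- \frac{40}{137} + \frac{15}{128}\right) = -2 - \frac{3065}{17536} = - \frac{38137}{17536} \approx -2.1748$)
$318543 - \left(w - 25\right) P = 318543 - \left(211 - 25\right) \left(- \frac{38137}{17536}\right) = 318543 - 186 \left(- \frac{38137}{17536}\right) = 318543 - - \frac{3546741}{8768} = 318543 + \frac{3546741}{8768} = \frac{2796531765}{8768}$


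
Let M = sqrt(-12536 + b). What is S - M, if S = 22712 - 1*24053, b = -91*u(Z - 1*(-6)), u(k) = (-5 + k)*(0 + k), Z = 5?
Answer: -1341 - I*sqrt(18542) ≈ -1341.0 - 136.17*I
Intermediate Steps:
u(k) = k*(-5 + k) (u(k) = (-5 + k)*k = k*(-5 + k))
b = -6006 (b = -91*(5 - 1*(-6))*(-5 + (5 - 1*(-6))) = -91*(5 + 6)*(-5 + (5 + 6)) = -1001*(-5 + 11) = -1001*6 = -91*66 = -6006)
M = I*sqrt(18542) (M = sqrt(-12536 - 6006) = sqrt(-18542) = I*sqrt(18542) ≈ 136.17*I)
S = -1341 (S = 22712 - 24053 = -1341)
S - M = -1341 - I*sqrt(18542)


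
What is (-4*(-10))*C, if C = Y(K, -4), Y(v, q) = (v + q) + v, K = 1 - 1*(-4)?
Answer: 240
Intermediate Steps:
K = 5 (K = 1 + 4 = 5)
Y(v, q) = q + 2*v (Y(v, q) = (q + v) + v = q + 2*v)
C = 6 (C = -4 + 2*5 = -4 + 10 = 6)
(-4*(-10))*C = -4*(-10)*6 = 40*6 = 240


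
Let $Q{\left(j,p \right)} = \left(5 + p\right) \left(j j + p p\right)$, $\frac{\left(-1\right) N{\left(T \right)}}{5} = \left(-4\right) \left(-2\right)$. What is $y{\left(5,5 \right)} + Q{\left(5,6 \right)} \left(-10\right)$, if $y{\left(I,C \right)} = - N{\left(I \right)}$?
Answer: $-6670$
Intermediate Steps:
$N{\left(T \right)} = -40$ ($N{\left(T \right)} = - 5 \left(\left(-4\right) \left(-2\right)\right) = \left(-5\right) 8 = -40$)
$y{\left(I,C \right)} = 40$ ($y{\left(I,C \right)} = \left(-1\right) \left(-40\right) = 40$)
$Q{\left(j,p \right)} = \left(5 + p\right) \left(j^{2} + p^{2}\right)$
$y{\left(5,5 \right)} + Q{\left(5,6 \right)} \left(-10\right) = 40 + \left(6^{3} + 5 \cdot 5^{2} + 5 \cdot 6^{2} + 6 \cdot 5^{2}\right) \left(-10\right) = 40 + \left(216 + 5 \cdot 25 + 5 \cdot 36 + 6 \cdot 25\right) \left(-10\right) = 40 + \left(216 + 125 + 180 + 150\right) \left(-10\right) = 40 + 671 \left(-10\right) = 40 - 6710 = -6670$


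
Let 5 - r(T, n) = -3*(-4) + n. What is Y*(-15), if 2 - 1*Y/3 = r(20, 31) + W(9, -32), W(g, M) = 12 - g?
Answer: -1665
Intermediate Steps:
r(T, n) = -7 - n (r(T, n) = 5 - (-3*(-4) + n) = 5 - (12 + n) = 5 + (-12 - n) = -7 - n)
Y = 111 (Y = 6 - 3*((-7 - 1*31) + (12 - 1*9)) = 6 - 3*((-7 - 31) + (12 - 9)) = 6 - 3*(-38 + 3) = 6 - 3*(-35) = 6 + 105 = 111)
Y*(-15) = 111*(-15) = -1665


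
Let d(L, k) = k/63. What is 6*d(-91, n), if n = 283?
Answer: 566/21 ≈ 26.952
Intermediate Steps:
d(L, k) = k/63 (d(L, k) = k*(1/63) = k/63)
6*d(-91, n) = 6*((1/63)*283) = 6*(283/63) = 566/21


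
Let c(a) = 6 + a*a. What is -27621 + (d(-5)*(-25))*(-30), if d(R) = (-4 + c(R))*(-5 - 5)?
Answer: -230121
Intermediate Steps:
c(a) = 6 + a**2
d(R) = -20 - 10*R**2 (d(R) = (-4 + (6 + R**2))*(-5 - 5) = (2 + R**2)*(-10) = -20 - 10*R**2)
-27621 + (d(-5)*(-25))*(-30) = -27621 + ((-20 - 10*(-5)**2)*(-25))*(-30) = -27621 + ((-20 - 10*25)*(-25))*(-30) = -27621 + ((-20 - 250)*(-25))*(-30) = -27621 - 270*(-25)*(-30) = -27621 + 6750*(-30) = -27621 - 202500 = -230121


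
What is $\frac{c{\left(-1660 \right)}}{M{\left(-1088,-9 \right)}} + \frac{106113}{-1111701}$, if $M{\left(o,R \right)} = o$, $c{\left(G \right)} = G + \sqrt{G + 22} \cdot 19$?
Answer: $\frac{144164393}{100794224} - \frac{57 i \sqrt{182}}{1088} \approx 1.4303 - 0.70678 i$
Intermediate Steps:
$c{\left(G \right)} = G + 19 \sqrt{22 + G}$ ($c{\left(G \right)} = G + \sqrt{22 + G} 19 = G + 19 \sqrt{22 + G}$)
$\frac{c{\left(-1660 \right)}}{M{\left(-1088,-9 \right)}} + \frac{106113}{-1111701} = \frac{-1660 + 19 \sqrt{22 - 1660}}{-1088} + \frac{106113}{-1111701} = \left(-1660 + 19 \sqrt{-1638}\right) \left(- \frac{1}{1088}\right) + 106113 \left(- \frac{1}{1111701}\right) = \left(-1660 + 19 \cdot 3 i \sqrt{182}\right) \left(- \frac{1}{1088}\right) - \frac{35371}{370567} = \left(-1660 + 57 i \sqrt{182}\right) \left(- \frac{1}{1088}\right) - \frac{35371}{370567} = \left(\frac{415}{272} - \frac{57 i \sqrt{182}}{1088}\right) - \frac{35371}{370567} = \frac{144164393}{100794224} - \frac{57 i \sqrt{182}}{1088}$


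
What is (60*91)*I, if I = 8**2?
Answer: 349440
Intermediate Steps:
I = 64
(60*91)*I = (60*91)*64 = 5460*64 = 349440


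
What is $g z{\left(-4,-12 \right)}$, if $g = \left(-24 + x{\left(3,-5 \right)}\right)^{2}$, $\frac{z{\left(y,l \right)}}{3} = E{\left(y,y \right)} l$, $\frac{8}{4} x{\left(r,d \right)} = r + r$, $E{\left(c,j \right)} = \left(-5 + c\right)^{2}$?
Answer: $-1285956$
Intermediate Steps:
$x{\left(r,d \right)} = r$ ($x{\left(r,d \right)} = \frac{r + r}{2} = \frac{2 r}{2} = r$)
$z{\left(y,l \right)} = 3 l \left(-5 + y\right)^{2}$ ($z{\left(y,l \right)} = 3 \left(-5 + y\right)^{2} l = 3 l \left(-5 + y\right)^{2}$)
$g = 441$ ($g = \left(-24 + 3\right)^{2} = \left(-21\right)^{2} = 441$)
$g z{\left(-4,-12 \right)} = 441 \cdot 3 \left(-12\right) \left(-5 - 4\right)^{2} = 441 \cdot 3 \left(-12\right) \left(-9\right)^{2} = 441 \cdot 3 \left(-12\right) 81 = 441 \left(-2916\right) = -1285956$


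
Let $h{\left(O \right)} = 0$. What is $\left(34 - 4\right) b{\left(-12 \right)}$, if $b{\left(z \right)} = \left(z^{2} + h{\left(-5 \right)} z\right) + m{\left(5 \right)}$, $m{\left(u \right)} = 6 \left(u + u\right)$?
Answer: $6120$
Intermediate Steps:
$m{\left(u \right)} = 12 u$ ($m{\left(u \right)} = 6 \cdot 2 u = 12 u$)
$b{\left(z \right)} = 60 + z^{2}$ ($b{\left(z \right)} = \left(z^{2} + 0 z\right) + 12 \cdot 5 = \left(z^{2} + 0\right) + 60 = z^{2} + 60 = 60 + z^{2}$)
$\left(34 - 4\right) b{\left(-12 \right)} = \left(34 - 4\right) \left(60 + \left(-12\right)^{2}\right) = 30 \left(60 + 144\right) = 30 \cdot 204 = 6120$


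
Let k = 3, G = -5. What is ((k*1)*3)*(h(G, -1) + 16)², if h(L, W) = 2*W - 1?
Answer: 1521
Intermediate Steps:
h(L, W) = -1 + 2*W
((k*1)*3)*(h(G, -1) + 16)² = ((3*1)*3)*((-1 + 2*(-1)) + 16)² = (3*3)*((-1 - 2) + 16)² = 9*(-3 + 16)² = 9*13² = 9*169 = 1521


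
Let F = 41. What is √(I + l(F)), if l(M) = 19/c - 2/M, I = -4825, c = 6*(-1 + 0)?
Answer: I*√292184286/246 ≈ 69.485*I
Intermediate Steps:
c = -6 (c = 6*(-1) = -6)
l(M) = -19/6 - 2/M (l(M) = 19/(-6) - 2/M = 19*(-⅙) - 2/M = -19/6 - 2/M)
√(I + l(F)) = √(-4825 + (-19/6 - 2/41)) = √(-4825 - 791/246) = √(-1187741/246) = I*√292184286/246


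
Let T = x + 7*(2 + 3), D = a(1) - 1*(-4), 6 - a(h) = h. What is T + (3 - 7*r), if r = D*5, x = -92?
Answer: -369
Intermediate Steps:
a(h) = 6 - h
D = 9 (D = (6 - 1*1) - 1*(-4) = (6 - 1) + 4 = 5 + 4 = 9)
r = 45 (r = 9*5 = 45)
T = -57 (T = -92 + 7*(2 + 3) = -92 + 7*5 = -92 + 35 = -57)
T + (3 - 7*r) = -57 + (3 - 7*45) = -57 + (3 - 315) = -57 - 312 = -369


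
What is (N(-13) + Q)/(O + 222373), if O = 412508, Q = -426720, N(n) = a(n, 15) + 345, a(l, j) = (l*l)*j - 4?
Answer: -423844/634881 ≈ -0.66760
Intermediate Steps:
a(l, j) = -4 + j*l² (a(l, j) = l²*j - 4 = j*l² - 4 = -4 + j*l²)
N(n) = 341 + 15*n² (N(n) = (-4 + 15*n²) + 345 = 341 + 15*n²)
(N(-13) + Q)/(O + 222373) = ((341 + 15*(-13)²) - 426720)/(412508 + 222373) = ((341 + 15*169) - 426720)/634881 = ((341 + 2535) - 426720)*(1/634881) = (2876 - 426720)*(1/634881) = -423844*1/634881 = -423844/634881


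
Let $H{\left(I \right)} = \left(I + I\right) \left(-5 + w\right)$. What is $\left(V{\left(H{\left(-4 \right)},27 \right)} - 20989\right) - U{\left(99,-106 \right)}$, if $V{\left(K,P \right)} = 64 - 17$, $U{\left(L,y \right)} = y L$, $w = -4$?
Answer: $-10448$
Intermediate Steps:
$H{\left(I \right)} = - 18 I$ ($H{\left(I \right)} = \left(I + I\right) \left(-5 - 4\right) = 2 I \left(-9\right) = - 18 I$)
$U{\left(L,y \right)} = L y$
$V{\left(K,P \right)} = 47$
$\left(V{\left(H{\left(-4 \right)},27 \right)} - 20989\right) - U{\left(99,-106 \right)} = \left(47 - 20989\right) - 99 \left(-106\right) = -20942 - -10494 = -20942 + 10494 = -10448$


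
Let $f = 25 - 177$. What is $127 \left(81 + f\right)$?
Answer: $-9017$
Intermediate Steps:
$f = -152$
$127 \left(81 + f\right) = 127 \left(81 - 152\right) = 127 \left(-71\right) = -9017$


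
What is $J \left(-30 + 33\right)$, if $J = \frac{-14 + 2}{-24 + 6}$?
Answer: $2$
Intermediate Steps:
$J = \frac{2}{3}$ ($J = - \frac{12}{-18} = \left(-12\right) \left(- \frac{1}{18}\right) = \frac{2}{3} \approx 0.66667$)
$J \left(-30 + 33\right) = \frac{2 \left(-30 + 33\right)}{3} = \frac{2}{3} \cdot 3 = 2$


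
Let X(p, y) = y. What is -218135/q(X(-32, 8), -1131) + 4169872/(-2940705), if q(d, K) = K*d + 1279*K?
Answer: -201043795867/158536347255 ≈ -1.2681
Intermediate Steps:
q(d, K) = 1279*K + K*d
-218135/q(X(-32, 8), -1131) + 4169872/(-2940705) = -218135*(-1/(1131*(1279 + 8))) + 4169872/(-2940705) = -218135/((-1131*1287)) + 4169872*(-1/2940705) = -218135/(-1455597) - 4169872/2940705 = -218135*(-1/1455597) - 4169872/2940705 = 218135/1455597 - 4169872/2940705 = -201043795867/158536347255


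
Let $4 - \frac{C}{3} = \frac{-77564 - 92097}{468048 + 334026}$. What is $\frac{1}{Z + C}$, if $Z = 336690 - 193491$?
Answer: $\frac{267358}{38288776199} \approx 6.9827 \cdot 10^{-6}$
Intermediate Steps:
$Z = 143199$
$C = \frac{3377957}{267358}$ ($C = 12 - 3 \frac{-77564 - 92097}{468048 + 334026} = 12 - 3 \left(- \frac{169661}{802074}\right) = 12 - 3 \left(\left(-169661\right) \frac{1}{802074}\right) = 12 - - \frac{169661}{267358} = 12 + \frac{169661}{267358} = \frac{3377957}{267358} \approx 12.635$)
$\frac{1}{Z + C} = \frac{1}{143199 + \frac{3377957}{267358}} = \frac{1}{\frac{38288776199}{267358}} = \frac{267358}{38288776199}$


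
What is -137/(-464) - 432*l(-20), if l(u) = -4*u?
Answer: -16035703/464 ≈ -34560.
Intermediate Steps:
-137/(-464) - 432*l(-20) = -137/(-464) - (-1728)*(-20) = -137*(-1/464) - 432*80 = 137/464 - 34560 = -16035703/464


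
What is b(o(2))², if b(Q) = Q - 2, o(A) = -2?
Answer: 16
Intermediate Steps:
b(Q) = -2 + Q
b(o(2))² = (-2 - 2)² = (-4)² = 16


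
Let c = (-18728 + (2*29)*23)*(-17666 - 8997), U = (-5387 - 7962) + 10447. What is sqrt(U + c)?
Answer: 2*sqrt(115943330) ≈ 21535.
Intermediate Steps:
U = -2902 (U = -13349 + 10447 = -2902)
c = 463776222 (c = (-18728 + 58*23)*(-26663) = (-18728 + 1334)*(-26663) = -17394*(-26663) = 463776222)
sqrt(U + c) = sqrt(-2902 + 463776222) = sqrt(463773320) = 2*sqrt(115943330)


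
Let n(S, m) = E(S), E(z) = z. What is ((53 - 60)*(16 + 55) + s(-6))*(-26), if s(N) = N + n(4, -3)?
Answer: 12974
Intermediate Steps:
n(S, m) = S
s(N) = 4 + N (s(N) = N + 4 = 4 + N)
((53 - 60)*(16 + 55) + s(-6))*(-26) = ((53 - 60)*(16 + 55) + (4 - 6))*(-26) = (-7*71 - 2)*(-26) = (-497 - 2)*(-26) = -499*(-26) = 12974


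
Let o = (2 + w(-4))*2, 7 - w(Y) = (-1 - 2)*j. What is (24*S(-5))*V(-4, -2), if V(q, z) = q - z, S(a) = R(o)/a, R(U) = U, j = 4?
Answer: 2016/5 ≈ 403.20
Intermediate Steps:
w(Y) = 19 (w(Y) = 7 - (-1 - 2)*4 = 7 - (-3)*4 = 7 - 1*(-12) = 7 + 12 = 19)
o = 42 (o = (2 + 19)*2 = 21*2 = 42)
S(a) = 42/a
(24*S(-5))*V(-4, -2) = (24*(42/(-5)))*(-4 - 1*(-2)) = (24*(42*(-⅕)))*(-4 + 2) = (24*(-42/5))*(-2) = -1008/5*(-2) = 2016/5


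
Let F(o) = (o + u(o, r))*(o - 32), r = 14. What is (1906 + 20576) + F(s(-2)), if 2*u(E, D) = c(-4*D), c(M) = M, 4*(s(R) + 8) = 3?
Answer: 381849/16 ≈ 23866.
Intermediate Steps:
s(R) = -29/4 (s(R) = -8 + (¼)*3 = -8 + ¾ = -29/4)
u(E, D) = -2*D (u(E, D) = (-4*D)/2 = -2*D)
F(o) = (-32 + o)*(-28 + o) (F(o) = (o - 2*14)*(o - 32) = (o - 28)*(-32 + o) = (-28 + o)*(-32 + o) = (-32 + o)*(-28 + o))
(1906 + 20576) + F(s(-2)) = (1906 + 20576) + (896 + (-29/4)² - 60*(-29/4)) = 22482 + (896 + 841/16 + 435) = 22482 + 22137/16 = 381849/16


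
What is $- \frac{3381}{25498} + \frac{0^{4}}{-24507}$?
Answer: $- \frac{3381}{25498} \approx -0.1326$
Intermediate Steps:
$- \frac{3381}{25498} + \frac{0^{4}}{-24507} = \left(-3381\right) \frac{1}{25498} + 0 \left(- \frac{1}{24507}\right) = - \frac{3381}{25498} + 0 = - \frac{3381}{25498}$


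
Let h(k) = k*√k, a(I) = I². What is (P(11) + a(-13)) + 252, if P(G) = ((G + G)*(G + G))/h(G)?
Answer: 421 + 4*√11 ≈ 434.27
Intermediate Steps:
h(k) = k^(3/2)
P(G) = 4*√G (P(G) = ((G + G)*(G + G))/(G^(3/2)) = ((2*G)*(2*G))/G^(3/2) = (4*G²)/G^(3/2) = 4*√G)
(P(11) + a(-13)) + 252 = (4*√11 + (-13)²) + 252 = (4*√11 + 169) + 252 = (169 + 4*√11) + 252 = 421 + 4*√11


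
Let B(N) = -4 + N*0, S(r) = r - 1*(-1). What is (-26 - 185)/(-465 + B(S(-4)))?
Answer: 211/469 ≈ 0.44989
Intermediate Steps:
S(r) = 1 + r (S(r) = r + 1 = 1 + r)
B(N) = -4 (B(N) = -4 + 0 = -4)
(-26 - 185)/(-465 + B(S(-4))) = (-26 - 185)/(-465 - 4) = -211/(-469) = -211*(-1/469) = 211/469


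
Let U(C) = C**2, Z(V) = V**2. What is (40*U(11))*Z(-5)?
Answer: 121000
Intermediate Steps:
(40*U(11))*Z(-5) = (40*11**2)*(-5)**2 = (40*121)*25 = 4840*25 = 121000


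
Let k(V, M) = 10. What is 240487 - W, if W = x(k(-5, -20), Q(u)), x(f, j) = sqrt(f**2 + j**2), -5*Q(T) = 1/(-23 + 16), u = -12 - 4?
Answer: 240487 - sqrt(122501)/35 ≈ 2.4048e+5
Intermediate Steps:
u = -16
Q(T) = 1/35 (Q(T) = -1/(5*(-23 + 16)) = -1/5/(-7) = -1/5*(-1/7) = 1/35)
W = sqrt(122501)/35 (W = sqrt(10**2 + (1/35)**2) = sqrt(100 + 1/1225) = sqrt(122501/1225) = sqrt(122501)/35 ≈ 10.000)
240487 - W = 240487 - sqrt(122501)/35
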